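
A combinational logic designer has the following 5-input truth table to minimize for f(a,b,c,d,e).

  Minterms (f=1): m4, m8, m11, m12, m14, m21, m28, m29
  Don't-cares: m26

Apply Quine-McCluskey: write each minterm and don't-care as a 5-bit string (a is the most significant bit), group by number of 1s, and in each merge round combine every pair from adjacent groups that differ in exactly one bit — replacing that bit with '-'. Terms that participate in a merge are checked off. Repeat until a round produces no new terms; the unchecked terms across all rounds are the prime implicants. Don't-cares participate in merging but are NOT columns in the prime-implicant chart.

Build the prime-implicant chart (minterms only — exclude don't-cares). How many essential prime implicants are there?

5

Round 0: 00100✓ 01000✓ 01011 01100✓ 01110✓ 10101✓ 11010 11100✓ 11101✓
Round 1: -1100 0-100 01-00 011-0 1-101 1110-
PIs = {-1100, 0-100, 01-00, 01011, 011-0, 1-101, 11010, 1110-}
Coverage chart:
  m4: 0-100 ←essential
  m8: 01-00 ←essential
  m11: 01011 ←essential
  m12: -1100,0-100,01-00,011-0
  m14: 011-0 ←essential
  m21: 1-101 ←essential
  m28: -1100,1110-
  m29: 1-101,1110-
Essential: 0-100, 01-00, 01011, 011-0, 1-101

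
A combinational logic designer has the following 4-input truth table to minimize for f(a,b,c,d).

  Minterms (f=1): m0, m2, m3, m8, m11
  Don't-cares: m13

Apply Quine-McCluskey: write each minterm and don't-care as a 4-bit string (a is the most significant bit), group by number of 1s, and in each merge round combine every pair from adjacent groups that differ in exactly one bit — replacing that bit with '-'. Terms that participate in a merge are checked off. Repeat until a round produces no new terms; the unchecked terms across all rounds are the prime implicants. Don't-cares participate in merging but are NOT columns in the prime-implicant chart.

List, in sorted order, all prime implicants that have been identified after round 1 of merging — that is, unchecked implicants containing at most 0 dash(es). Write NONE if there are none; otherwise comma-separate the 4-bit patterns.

1101

size-2^0 implicants → 0000(✓)  0010(✓)  0011(✓)  1000(✓)  1011(✓)  1101
size-2^1 implicants → -000  -011  00-0  001-
Unchecked terms (primes): -000, -011, 00-0, 001-, 1101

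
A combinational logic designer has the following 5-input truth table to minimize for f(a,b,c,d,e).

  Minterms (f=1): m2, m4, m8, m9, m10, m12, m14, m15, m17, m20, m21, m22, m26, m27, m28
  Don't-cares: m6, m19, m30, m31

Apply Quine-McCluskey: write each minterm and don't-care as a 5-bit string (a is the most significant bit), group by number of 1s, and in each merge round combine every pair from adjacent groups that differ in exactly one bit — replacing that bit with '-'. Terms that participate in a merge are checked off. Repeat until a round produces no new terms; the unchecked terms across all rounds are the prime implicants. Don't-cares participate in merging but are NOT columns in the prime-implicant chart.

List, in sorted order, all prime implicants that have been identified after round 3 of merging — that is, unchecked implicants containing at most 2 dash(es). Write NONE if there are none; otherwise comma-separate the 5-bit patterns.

-1-10, -111-, 0--10, 01--0, 0100-, 1-011, 10-01, 100-1, 1010-, 11-1-

Round 0: 00010✓ 00100✓ 00110✓ 01000✓ 01001✓ 01010✓ 01100✓ 01110✓ 01111✓ 10001✓ 10011✓ 10100✓ 10101✓ 10110✓ 11010✓ 11011✓ 11100✓ 11110✓ 11111✓
Round 1: -0100✓ -0110✓ -1010✓ -1100✓ -1110✓ -1111✓ 0-010✓ 0-100✓ 0-110✓ 00-10✓ 001-0✓ 01-00✓ 01-10✓ 010-0✓ 0100- 011-0✓ 0111-✓ 1-011 1-100✓ 1-110✓ 10-01 100-1 101-0✓ 1010- 11-10✓ 11-11✓ 1101-✓ 111-0✓ 1111-✓
Round 2: --100✓ --110✓ -01-0✓ -1-10 -11-0✓ -111- 0--10 0-1-0✓ 01--0 1-1-0✓ 11-1-
Round 3: --1-0
PIs = {--1-0, -1-10, -111-, 0--10, 01--0, 0100-, 1-011, 10-01, 100-1, 1010-, 11-1-}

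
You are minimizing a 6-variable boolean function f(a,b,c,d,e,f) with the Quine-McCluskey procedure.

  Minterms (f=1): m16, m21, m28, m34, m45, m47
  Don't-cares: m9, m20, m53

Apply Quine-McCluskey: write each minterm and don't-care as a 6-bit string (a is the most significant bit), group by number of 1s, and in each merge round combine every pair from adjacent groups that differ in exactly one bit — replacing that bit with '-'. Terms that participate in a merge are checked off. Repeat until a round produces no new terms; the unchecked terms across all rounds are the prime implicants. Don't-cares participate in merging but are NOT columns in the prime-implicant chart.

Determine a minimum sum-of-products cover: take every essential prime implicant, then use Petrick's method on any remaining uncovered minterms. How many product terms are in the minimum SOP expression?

5

[col 0] 001001, 010000*, 010100*, 010101*, 011100*, 100010, 101101*, 101111*, 110101*
[col 1] -10101, 01-100, 010-00, 01010-, 1011-1
Prime implicants: -10101, 001001, 01-100, 010-00, 01010-, 100010, 1011-1
PI chart (minterm → PIs covering it):
  16 | 010-00  (sole → essential)
  21 | -10101,01010-
  28 | 01-100  (sole → essential)
  34 | 100010  (sole → essential)
  45 | 1011-1  (sole → essential)
  47 | 1011-1  (sole → essential)
Essential prime implicants: 01-100, 010-00, 100010, 1011-1
Petrick residual → -10101
Minimum SOP uses 5 PIs: bc'de'f + a'bde'f' + a'bc'e'f' + ab'c'd'ef' + ab'cdf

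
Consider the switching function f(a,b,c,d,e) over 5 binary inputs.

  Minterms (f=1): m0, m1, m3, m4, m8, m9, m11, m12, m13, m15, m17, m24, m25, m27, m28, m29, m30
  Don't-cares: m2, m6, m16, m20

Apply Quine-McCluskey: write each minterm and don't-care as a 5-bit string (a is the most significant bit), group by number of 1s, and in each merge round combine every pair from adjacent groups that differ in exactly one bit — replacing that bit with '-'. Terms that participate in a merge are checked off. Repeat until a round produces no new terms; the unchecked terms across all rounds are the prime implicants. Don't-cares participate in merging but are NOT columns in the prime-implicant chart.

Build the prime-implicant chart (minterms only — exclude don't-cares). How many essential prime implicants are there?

[col 0] 00000*, 00001*, 00010*, 00011*, 00100*, 00110*, 01000*, 01001*, 01011*, 01100*, 01101*, 01111*, 10000*, 10001*, 10100*, 11000*, 11001*, 11011*, 11100*, 11101*, 11110*
[col 1] -0000*, -0001*, -0100*, -1000*, -1001*, -1011*, -1100*, -1101*, 0-000*, 0-001*, 0-011*, 0-100*, 00-00*, 00-10*, 000-0*, 000-1*, 0000-*, 0001-*, 001-0*, 01-00*, 01-01*, 01-11*, 010-1*, 0100-*, 011-1*, 0110-*, 1-000*, 1-001*, 1-100*, 10-00*, 1000-*, 11-00*, 11-01*, 110-1*, 1100-*, 111-0, 1110-*
[col 2] --000*, --001*, --100*, -0-00*, -000-*, -1-00*, -1-01*, -10-1, -100-*, -110-*, 0--00*, 0-0-1, 0-00-*, 00--0, 000--, 01--1, 01-0-*, 1--00*, 1-00-*, 11-0-*
[col 3] ---00, --00-, -1-0-
Prime implicants: ---00, --00-, -1-0-, -10-1, 0-0-1, 00--0, 000--, 01--1, 111-0
PI chart (minterm → PIs covering it):
  0 | ---00,--00-,00--0,000--
  1 | --00-,0-0-1,000--
  3 | 0-0-1,000--
  4 | ---00,00--0
  8 | ---00,--00-,-1-0-
  9 | --00-,-1-0-,-10-1,0-0-1,01--1
  11 | -10-1,0-0-1,01--1
  12 | ---00,-1-0-
  13 | -1-0-,01--1
  15 | 01--1  (sole → essential)
  17 | --00-  (sole → essential)
  24 | ---00,--00-,-1-0-
  25 | --00-,-1-0-,-10-1
  27 | -10-1  (sole → essential)
  28 | ---00,-1-0-,111-0
  29 | -1-0-  (sole → essential)
  30 | 111-0  (sole → essential)
Essential prime implicants: --00-, -1-0-, -10-1, 01--1, 111-0

5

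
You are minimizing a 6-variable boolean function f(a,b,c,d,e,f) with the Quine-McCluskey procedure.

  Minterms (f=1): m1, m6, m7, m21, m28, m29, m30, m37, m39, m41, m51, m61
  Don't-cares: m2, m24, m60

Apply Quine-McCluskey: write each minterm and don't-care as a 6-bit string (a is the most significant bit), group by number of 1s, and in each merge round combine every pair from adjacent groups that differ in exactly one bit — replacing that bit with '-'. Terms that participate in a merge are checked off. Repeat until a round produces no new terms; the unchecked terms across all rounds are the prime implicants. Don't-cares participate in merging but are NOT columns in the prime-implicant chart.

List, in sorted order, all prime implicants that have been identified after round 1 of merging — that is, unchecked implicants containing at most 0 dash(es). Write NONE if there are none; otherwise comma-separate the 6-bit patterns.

size-2^0 implicants → 000001  000010(✓)  000110(✓)  000111(✓)  010101(✓)  011000(✓)  011100(✓)  011101(✓)  011110(✓)  100101(✓)  100111(✓)  101001  110011  111100(✓)  111101(✓)
size-2^1 implicants → -00111  -11100(✓)  -11101(✓)  000-10  00011-  01-101  011-00  0111-0  01110-(✓)  1001-1  11110-(✓)
size-2^2 implicants → -1110-
Unchecked terms (primes): -00111, -1110-, 000-10, 000001, 00011-, 01-101, 011-00, 0111-0, 1001-1, 101001, 110011

000001, 101001, 110011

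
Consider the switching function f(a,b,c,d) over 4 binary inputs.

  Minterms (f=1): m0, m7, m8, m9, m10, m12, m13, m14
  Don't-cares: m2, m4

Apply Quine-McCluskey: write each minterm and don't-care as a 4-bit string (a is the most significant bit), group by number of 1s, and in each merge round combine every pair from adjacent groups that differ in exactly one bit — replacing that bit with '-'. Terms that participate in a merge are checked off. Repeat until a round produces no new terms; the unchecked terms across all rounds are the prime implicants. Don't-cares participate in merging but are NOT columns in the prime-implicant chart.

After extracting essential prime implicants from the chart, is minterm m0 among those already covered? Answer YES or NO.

NO

Round 0: 0000✓ 0010✓ 0100✓ 0111 1000✓ 1001✓ 1010✓ 1100✓ 1101✓ 1110✓
Round 1: -000✓ -010✓ -100✓ 0-00✓ 00-0✓ 1-00✓ 1-01✓ 1-10✓ 10-0✓ 100-✓ 11-0✓ 110-✓
Round 2: --00 -0-0 1--0 1-0-
PIs = {--00, -0-0, 0111, 1--0, 1-0-}
Coverage chart:
  m0: --00,-0-0
  m7: 0111 ←essential
  m8: --00,-0-0,1--0,1-0-
  m9: 1-0- ←essential
  m10: -0-0,1--0
  m12: --00,1--0,1-0-
  m13: 1-0- ←essential
  m14: 1--0 ←essential
Essential: 0111, 1--0, 1-0-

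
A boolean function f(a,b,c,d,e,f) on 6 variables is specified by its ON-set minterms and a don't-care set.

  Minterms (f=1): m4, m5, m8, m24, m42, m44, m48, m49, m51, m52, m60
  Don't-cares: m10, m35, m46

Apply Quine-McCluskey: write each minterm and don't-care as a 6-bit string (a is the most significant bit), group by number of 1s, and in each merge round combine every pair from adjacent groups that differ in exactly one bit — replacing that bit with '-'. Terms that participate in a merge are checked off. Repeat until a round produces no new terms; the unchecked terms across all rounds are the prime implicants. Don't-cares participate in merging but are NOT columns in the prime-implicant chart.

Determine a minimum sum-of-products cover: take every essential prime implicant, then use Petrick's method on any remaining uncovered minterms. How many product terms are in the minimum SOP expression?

Round 0: 000100✓ 000101✓ 001000✓ 001010✓ 011000✓ 100011✓ 101010✓ 101100✓ 101110✓ 110000✓ 110001✓ 110011✓ 110100✓ 111100✓
Round 1: -01010 0-1000 00010- 0010-0 1-0011 1-1100 101-10 1011-0 11-100 110-00 1100-1 11000-
PIs = {-01010, 0-1000, 00010-, 0010-0, 1-0011, 1-1100, 101-10, 1011-0, 11-100, 110-00, 1100-1, 11000-}
Coverage chart:
  m4: 00010- ←essential
  m5: 00010- ←essential
  m8: 0-1000,0010-0
  m24: 0-1000 ←essential
  m42: -01010,101-10
  m44: 1-1100,1011-0
  m48: 110-00,11000-
  m49: 1100-1,11000-
  m51: 1-0011,1100-1
  m52: 11-100,110-00
  m60: 1-1100,11-100
Essential: 0-1000, 00010-
Petrick residual → -01010, 1-1100, 110-00, 1100-1
Min cover (6 terms): b'cd'ef' + a'cd'e'f' + a'b'c'de' + acde'f' + abc'e'f' + abc'd'f

6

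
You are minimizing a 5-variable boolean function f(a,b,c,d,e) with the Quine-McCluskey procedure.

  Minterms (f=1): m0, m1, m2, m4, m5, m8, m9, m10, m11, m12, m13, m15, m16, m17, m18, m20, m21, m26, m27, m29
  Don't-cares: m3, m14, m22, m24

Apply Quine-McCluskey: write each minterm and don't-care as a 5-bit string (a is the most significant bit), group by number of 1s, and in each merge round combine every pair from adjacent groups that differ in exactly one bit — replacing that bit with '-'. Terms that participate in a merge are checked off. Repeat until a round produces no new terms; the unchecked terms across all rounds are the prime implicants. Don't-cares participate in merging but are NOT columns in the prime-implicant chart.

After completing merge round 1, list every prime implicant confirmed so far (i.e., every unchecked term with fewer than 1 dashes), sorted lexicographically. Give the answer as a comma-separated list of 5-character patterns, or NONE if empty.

[col 0] 00000*, 00001*, 00010*, 00011*, 00100*, 00101*, 01000*, 01001*, 01010*, 01011*, 01100*, 01101*, 01110*, 01111*, 10000*, 10001*, 10010*, 10100*, 10101*, 10110*, 11000*, 11010*, 11011*, 11101*
[col 1] -0000*, -0001*, -0010*, -0100*, -0101*, -1000*, -1010*, -1011*, -1101*, 0-000*, 0-001*, 0-010*, 0-011*, 0-100*, 0-101*, 00-00*, 00-01*, 000-0*, 000-1*, 0000-*, 0001-*, 0010-*, 01-00*, 01-01*, 01-10*, 01-11*, 010-0*, 010-1*, 0100-*, 0101-*, 011-0*, 011-1*, 0110-*, 0111-*, 1-000*, 1-010*, 1-101*, 10-00*, 10-01*, 10-10*, 100-0*, 1000-*, 101-0*, 1010-*, 110-0*, 1101-*
[col 2] --000*, --010*, --101, -0-00*, -0-01*, -00-0*, -000-*, -010-*, -10-0*, -101-, 0--00*, 0--01*, 0-0-0*, 0-0-1*, 0-00-*, 0-01-*, 0-10-*, 00-0-*, 000--*, 01--0*, 01--1*, 01-0-*, 01-1-*, 010--*, 011--*, 1-0-0*, 10--0, 10-0-*
[col 3] --0-0, -0-0-, 0--0-, 0-0--, 01---
Prime implicants: --0-0, --101, -0-0-, -101-, 0--0-, 0-0--, 01---, 10--0

NONE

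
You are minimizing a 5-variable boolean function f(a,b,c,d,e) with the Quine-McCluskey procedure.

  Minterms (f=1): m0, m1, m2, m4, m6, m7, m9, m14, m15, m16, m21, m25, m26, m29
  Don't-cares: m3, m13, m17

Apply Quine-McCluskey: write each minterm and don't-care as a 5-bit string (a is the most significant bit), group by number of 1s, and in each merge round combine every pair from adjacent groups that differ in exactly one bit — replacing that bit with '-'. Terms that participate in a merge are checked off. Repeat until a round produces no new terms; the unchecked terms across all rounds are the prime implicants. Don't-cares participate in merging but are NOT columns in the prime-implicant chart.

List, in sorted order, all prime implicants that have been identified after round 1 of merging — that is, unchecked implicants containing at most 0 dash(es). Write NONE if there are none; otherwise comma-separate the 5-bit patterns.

[col 0] 00000*, 00001*, 00010*, 00011*, 00100*, 00110*, 00111*, 01001*, 01101*, 01110*, 01111*, 10000*, 10001*, 10101*, 11001*, 11010, 11101*
[col 1] -0000*, -0001*, -1001*, -1101*, 0-001*, 0-110*, 0-111*, 00-00*, 00-10*, 00-11*, 000-0*, 000-1*, 0000-*, 0001-*, 001-0*, 0011-*, 01-01*, 011-1, 0111-*, 1-001*, 1-101*, 10-01*, 1000-*, 11-01*
[col 2] --001, -000-, -1-01, 0-11-, 00--0, 00-1-, 000--, 1--01
Prime implicants: --001, -000-, -1-01, 0-11-, 00--0, 00-1-, 000--, 011-1, 1--01, 11010

11010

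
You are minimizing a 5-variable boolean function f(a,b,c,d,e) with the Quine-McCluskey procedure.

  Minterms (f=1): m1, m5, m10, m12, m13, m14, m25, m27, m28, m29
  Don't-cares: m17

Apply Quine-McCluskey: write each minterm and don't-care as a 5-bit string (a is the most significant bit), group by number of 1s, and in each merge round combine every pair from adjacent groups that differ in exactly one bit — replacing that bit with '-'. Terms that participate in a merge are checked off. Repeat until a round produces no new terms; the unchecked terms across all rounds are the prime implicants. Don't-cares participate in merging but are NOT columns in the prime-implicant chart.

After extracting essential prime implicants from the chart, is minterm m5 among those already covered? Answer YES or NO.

NO

Round 0: 00001✓ 00101✓ 01010✓ 01100✓ 01101✓ 01110✓ 10001✓ 11001✓ 11011✓ 11100✓ 11101✓
Round 1: -0001 -1100✓ -1101✓ 0-101 00-01 01-10 011-0 0110-✓ 1-001 11-01 110-1 1110-✓
Round 2: -110-
PIs = {-0001, -110-, 0-101, 00-01, 01-10, 011-0, 1-001, 11-01, 110-1}
Coverage chart:
  m1: -0001,00-01
  m5: 0-101,00-01
  m10: 01-10 ←essential
  m12: -110-,011-0
  m13: -110-,0-101
  m14: 01-10,011-0
  m25: 1-001,11-01,110-1
  m27: 110-1 ←essential
  m28: -110- ←essential
  m29: -110-,11-01
Essential: -110-, 01-10, 110-1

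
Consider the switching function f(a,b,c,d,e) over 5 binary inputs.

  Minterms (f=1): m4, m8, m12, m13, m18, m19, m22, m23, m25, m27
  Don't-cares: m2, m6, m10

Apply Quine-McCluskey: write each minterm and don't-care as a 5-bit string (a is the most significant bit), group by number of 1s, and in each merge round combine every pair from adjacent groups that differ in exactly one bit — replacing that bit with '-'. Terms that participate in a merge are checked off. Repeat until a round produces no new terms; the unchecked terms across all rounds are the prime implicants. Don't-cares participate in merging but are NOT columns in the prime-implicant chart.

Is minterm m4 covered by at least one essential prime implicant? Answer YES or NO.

size-2^0 implicants → 00010(✓)  00100(✓)  00110(✓)  01000(✓)  01010(✓)  01100(✓)  01101(✓)  10010(✓)  10011(✓)  10110(✓)  10111(✓)  11001(✓)  11011(✓)
size-2^1 implicants → -0010(✓)  -0110(✓)  0-010  0-100  00-10(✓)  001-0  01-00  010-0  0110-  1-011  10-10(✓)  10-11(✓)  1001-(✓)  1011-(✓)  110-1
size-2^2 implicants → -0-10  10-1-
Unchecked terms (primes): -0-10, 0-010, 0-100, 001-0, 01-00, 010-0, 0110-, 1-011, 10-1-, 110-1
Minterm coverage:
  m4 ⊆ 0-100,001-0
  m8 ⊆ 01-00,010-0
  m12 ⊆ 0-100,01-00,0110-
  m13 ⊆ 0110- [E]
  m18 ⊆ -0-10,10-1-
  m19 ⊆ 1-011,10-1-
  m22 ⊆ -0-10,10-1-
  m23 ⊆ 10-1- [E]
  m25 ⊆ 110-1 [E]
  m27 ⊆ 1-011,110-1
E = {0110-, 10-1-, 110-1}

NO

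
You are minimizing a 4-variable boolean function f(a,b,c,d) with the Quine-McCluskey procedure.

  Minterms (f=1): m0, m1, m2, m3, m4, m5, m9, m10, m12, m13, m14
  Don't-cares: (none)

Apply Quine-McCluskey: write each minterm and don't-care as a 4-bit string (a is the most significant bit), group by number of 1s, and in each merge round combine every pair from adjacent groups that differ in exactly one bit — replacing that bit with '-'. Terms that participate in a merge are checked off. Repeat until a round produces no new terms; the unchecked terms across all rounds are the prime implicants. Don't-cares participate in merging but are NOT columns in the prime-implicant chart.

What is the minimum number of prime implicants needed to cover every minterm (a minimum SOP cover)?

4

size-2^0 implicants → 0000(✓)  0001(✓)  0010(✓)  0011(✓)  0100(✓)  0101(✓)  1001(✓)  1010(✓)  1100(✓)  1101(✓)  1110(✓)
size-2^1 implicants → -001(✓)  -010  -100(✓)  -101(✓)  0-00(✓)  0-01(✓)  00-0(✓)  00-1(✓)  000-(✓)  001-(✓)  010-(✓)  1-01(✓)  1-10  11-0  110-(✓)
size-2^2 implicants → --01  -10-  0-0-  00--
Unchecked terms (primes): --01, -010, -10-, 0-0-, 00--, 1-10, 11-0
Minterm coverage:
  m0 ⊆ 0-0-,00--
  m1 ⊆ --01,0-0-,00--
  m2 ⊆ -010,00--
  m3 ⊆ 00-- [E]
  m4 ⊆ -10-,0-0-
  m5 ⊆ --01,-10-,0-0-
  m9 ⊆ --01 [E]
  m10 ⊆ -010,1-10
  m12 ⊆ -10-,11-0
  m13 ⊆ --01,-10-
  m14 ⊆ 1-10,11-0
E = {--01, 00--}
Petrick residual → -10-, 1-10
Cover = c'd + bc' + a'b' + acd'  |cover|=4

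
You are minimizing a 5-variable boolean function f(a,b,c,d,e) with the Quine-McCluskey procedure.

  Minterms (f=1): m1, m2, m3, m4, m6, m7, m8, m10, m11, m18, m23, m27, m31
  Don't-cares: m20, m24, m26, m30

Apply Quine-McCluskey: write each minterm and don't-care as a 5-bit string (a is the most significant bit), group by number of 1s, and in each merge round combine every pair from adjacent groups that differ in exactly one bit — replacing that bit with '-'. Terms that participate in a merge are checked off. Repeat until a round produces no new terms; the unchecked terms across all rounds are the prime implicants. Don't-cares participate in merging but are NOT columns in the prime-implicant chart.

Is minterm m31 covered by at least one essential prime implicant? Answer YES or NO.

[col 0] 00001*, 00010*, 00011*, 00100*, 00110*, 00111*, 01000*, 01010*, 01011*, 10010*, 10100*, 10111*, 11000*, 11010*, 11011*, 11110*, 11111*
[col 1] -0010*, -0100, -0111, -1000*, -1010*, -1011*, 0-010*, 0-011*, 00-10*, 00-11*, 000-1, 0001-*, 001-0, 0011-*, 010-0*, 0101-*, 1-010*, 1-111, 11-10*, 11-11*, 110-0*, 1101-*, 1111-*
[col 2] --010, -10-0, -101-, 0-01-, 00-1-, 11-1-
Prime implicants: --010, -0100, -0111, -10-0, -101-, 0-01-, 00-1-, 000-1, 001-0, 1-111, 11-1-
PI chart (minterm → PIs covering it):
  1 | 000-1  (sole → essential)
  2 | --010,0-01-,00-1-
  3 | 0-01-,00-1-,000-1
  4 | -0100,001-0
  6 | 00-1-,001-0
  7 | -0111,00-1-
  8 | -10-0  (sole → essential)
  10 | --010,-10-0,-101-,0-01-
  11 | -101-,0-01-
  18 | --010  (sole → essential)
  23 | -0111,1-111
  27 | -101-,11-1-
  31 | 1-111,11-1-
Essential prime implicants: --010, -10-0, 000-1

NO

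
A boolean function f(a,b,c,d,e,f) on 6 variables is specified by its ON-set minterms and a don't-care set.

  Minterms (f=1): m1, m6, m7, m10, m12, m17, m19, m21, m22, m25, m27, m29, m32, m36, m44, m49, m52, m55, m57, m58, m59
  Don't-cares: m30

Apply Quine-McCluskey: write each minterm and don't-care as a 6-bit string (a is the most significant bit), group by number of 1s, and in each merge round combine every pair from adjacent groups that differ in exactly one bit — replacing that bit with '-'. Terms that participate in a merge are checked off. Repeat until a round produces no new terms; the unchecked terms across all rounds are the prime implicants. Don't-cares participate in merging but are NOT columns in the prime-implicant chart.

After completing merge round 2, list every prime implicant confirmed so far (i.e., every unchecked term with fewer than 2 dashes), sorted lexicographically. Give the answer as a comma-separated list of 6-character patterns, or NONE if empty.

[col 0] 000001*, 000110*, 000111*, 001010, 001100*, 010001*, 010011*, 010101*, 010110*, 011001*, 011011*, 011101*, 011110*, 100000*, 100100*, 101100*, 110001*, 110100*, 110111, 111001*, 111010*, 111011*
[col 1] -01100, -10001*, -11001*, -11011*, 0-0001, 0-0110, 00011-, 01-001*, 01-011*, 01-101*, 01-110, 010-01*, 0100-1*, 011-01*, 0110-1*, 1-0100, 10-100, 100-00, 11-001*, 1110-1*, 11101-
[col 2] -1-001, -110-1, 01--01, 01-0-1
Prime implicants: -01100, -1-001, -110-1, 0-0001, 0-0110, 00011-, 001010, 01--01, 01-0-1, 01-110, 1-0100, 10-100, 100-00, 110111, 11101-

-01100, 0-0001, 0-0110, 00011-, 001010, 01-110, 1-0100, 10-100, 100-00, 110111, 11101-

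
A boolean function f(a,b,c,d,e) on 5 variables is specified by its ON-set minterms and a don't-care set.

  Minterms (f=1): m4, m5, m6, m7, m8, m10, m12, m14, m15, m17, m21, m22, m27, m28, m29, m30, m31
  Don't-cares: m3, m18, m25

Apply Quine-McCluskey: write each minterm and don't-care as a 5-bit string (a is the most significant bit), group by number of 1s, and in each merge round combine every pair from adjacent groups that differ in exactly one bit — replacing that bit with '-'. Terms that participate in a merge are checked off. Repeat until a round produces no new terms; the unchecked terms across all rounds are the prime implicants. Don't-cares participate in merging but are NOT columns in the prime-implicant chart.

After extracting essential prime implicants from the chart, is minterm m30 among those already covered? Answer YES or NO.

size-2^0 implicants → 00011(✓)  00100(✓)  00101(✓)  00110(✓)  00111(✓)  01000(✓)  01010(✓)  01100(✓)  01110(✓)  01111(✓)  10001(✓)  10010(✓)  10101(✓)  10110(✓)  11001(✓)  11011(✓)  11100(✓)  11101(✓)  11110(✓)  11111(✓)
size-2^1 implicants → -0101  -0110(✓)  -1100(✓)  -1110(✓)  -1111(✓)  0-100(✓)  0-110(✓)  0-111(✓)  00-11  001-0(✓)  001-1(✓)  0010-(✓)  0011-(✓)  01-00(✓)  01-10(✓)  010-0(✓)  011-0(✓)  0111-(✓)  1-001(✓)  1-101(✓)  1-110(✓)  10-01(✓)  10-10  11-01(✓)  11-11(✓)  110-1(✓)  111-0(✓)  111-1(✓)  1110-(✓)  1111-(✓)
size-2^2 implicants → --110  -11-0  -111-  0-1-0  0-11-  001--  01--0  1--01  11--1  111--
Unchecked terms (primes): --110, -0101, -11-0, -111-, 0-1-0, 0-11-, 00-11, 001--, 01--0, 1--01, 10-10, 11--1, 111--
Minterm coverage:
  m4 ⊆ 0-1-0,001--
  m5 ⊆ -0101,001--
  m6 ⊆ --110,0-1-0,0-11-,001--
  m7 ⊆ 0-11-,00-11,001--
  m8 ⊆ 01--0 [E]
  m10 ⊆ 01--0 [E]
  m12 ⊆ -11-0,0-1-0,01--0
  m14 ⊆ --110,-11-0,-111-,0-1-0,0-11-,01--0
  m15 ⊆ -111-,0-11-
  m17 ⊆ 1--01 [E]
  m21 ⊆ -0101,1--01
  m22 ⊆ --110,10-10
  m27 ⊆ 11--1 [E]
  m28 ⊆ -11-0,111--
  m29 ⊆ 1--01,11--1,111--
  m30 ⊆ --110,-11-0,-111-,111--
  m31 ⊆ -111-,11--1,111--
E = {01--0, 1--01, 11--1}

NO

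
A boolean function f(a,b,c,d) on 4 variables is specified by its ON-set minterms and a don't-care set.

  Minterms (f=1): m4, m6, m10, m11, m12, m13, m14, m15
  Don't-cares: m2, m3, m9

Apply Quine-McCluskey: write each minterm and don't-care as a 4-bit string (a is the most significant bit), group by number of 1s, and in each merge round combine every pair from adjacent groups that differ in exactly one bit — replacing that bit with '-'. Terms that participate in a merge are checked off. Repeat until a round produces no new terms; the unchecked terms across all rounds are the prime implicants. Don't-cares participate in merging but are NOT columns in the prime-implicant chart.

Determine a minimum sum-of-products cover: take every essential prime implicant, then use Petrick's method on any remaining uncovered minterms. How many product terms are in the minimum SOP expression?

3

Round 0: 0010✓ 0011✓ 0100✓ 0110✓ 1001✓ 1010✓ 1011✓ 1100✓ 1101✓ 1110✓ 1111✓
Round 1: -010✓ -011✓ -100✓ -110✓ 0-10✓ 001-✓ 01-0✓ 1-01✓ 1-10✓ 1-11✓ 10-1✓ 101-✓ 11-0✓ 11-1✓ 110-✓ 111-✓
Round 2: --10 -01- -1-0 1--1 1-1- 11--
PIs = {--10, -01-, -1-0, 1--1, 1-1-, 11--}
Coverage chart:
  m4: -1-0 ←essential
  m6: --10,-1-0
  m10: --10,-01-,1-1-
  m11: -01-,1--1,1-1-
  m12: -1-0,11--
  m13: 1--1,11--
  m14: --10,-1-0,1-1-,11--
  m15: 1--1,1-1-,11--
Essential: -1-0
Petrick residual → --10, 1--1
Min cover (3 terms): cd' + bd' + ad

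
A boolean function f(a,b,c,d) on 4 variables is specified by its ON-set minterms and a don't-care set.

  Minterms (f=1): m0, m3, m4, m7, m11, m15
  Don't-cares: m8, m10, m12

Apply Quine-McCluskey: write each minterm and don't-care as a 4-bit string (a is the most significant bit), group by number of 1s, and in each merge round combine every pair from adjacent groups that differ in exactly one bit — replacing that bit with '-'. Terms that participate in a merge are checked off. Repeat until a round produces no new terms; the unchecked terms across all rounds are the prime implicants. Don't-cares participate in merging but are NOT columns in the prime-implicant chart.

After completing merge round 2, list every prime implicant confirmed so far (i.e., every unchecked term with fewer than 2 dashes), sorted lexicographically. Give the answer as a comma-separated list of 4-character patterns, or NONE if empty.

Round 0: 0000✓ 0011✓ 0100✓ 0111✓ 1000✓ 1010✓ 1011✓ 1100✓ 1111✓
Round 1: -000✓ -011✓ -100✓ -111✓ 0-00✓ 0-11✓ 1-00✓ 1-11✓ 10-0 101-
Round 2: --00 --11
PIs = {--00, --11, 10-0, 101-}

10-0, 101-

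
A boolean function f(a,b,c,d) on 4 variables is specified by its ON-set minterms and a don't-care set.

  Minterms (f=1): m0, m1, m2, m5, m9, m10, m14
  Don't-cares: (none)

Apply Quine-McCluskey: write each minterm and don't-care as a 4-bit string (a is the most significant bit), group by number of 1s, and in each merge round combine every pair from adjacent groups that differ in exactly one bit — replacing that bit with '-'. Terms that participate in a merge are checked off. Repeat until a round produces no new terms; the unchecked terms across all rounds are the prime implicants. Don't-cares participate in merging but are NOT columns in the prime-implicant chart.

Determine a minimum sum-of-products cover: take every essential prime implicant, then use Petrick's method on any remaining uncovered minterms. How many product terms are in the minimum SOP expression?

4

[col 0] 0000*, 0001*, 0010*, 0101*, 1001*, 1010*, 1110*
[col 1] -001, -010, 0-01, 00-0, 000-, 1-10
Prime implicants: -001, -010, 0-01, 00-0, 000-, 1-10
PI chart (minterm → PIs covering it):
  0 | 00-0,000-
  1 | -001,0-01,000-
  2 | -010,00-0
  5 | 0-01  (sole → essential)
  9 | -001  (sole → essential)
  10 | -010,1-10
  14 | 1-10  (sole → essential)
Essential prime implicants: -001, 0-01, 1-10
Petrick residual → 00-0
Minimum SOP uses 4 PIs: b'c'd + a'c'd + a'b'd' + acd'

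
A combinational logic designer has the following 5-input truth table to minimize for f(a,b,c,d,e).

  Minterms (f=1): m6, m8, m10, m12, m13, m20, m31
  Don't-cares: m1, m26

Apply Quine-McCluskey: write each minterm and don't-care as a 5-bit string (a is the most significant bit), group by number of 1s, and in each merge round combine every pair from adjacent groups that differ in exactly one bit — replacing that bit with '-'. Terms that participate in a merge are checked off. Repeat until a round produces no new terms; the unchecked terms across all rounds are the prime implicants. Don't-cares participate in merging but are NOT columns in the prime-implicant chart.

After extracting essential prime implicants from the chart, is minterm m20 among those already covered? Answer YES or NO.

size-2^0 implicants → 00001  00110  01000(✓)  01010(✓)  01100(✓)  01101(✓)  10100  11010(✓)  11111
size-2^1 implicants → -1010  01-00  010-0  0110-
Unchecked terms (primes): -1010, 00001, 00110, 01-00, 010-0, 0110-, 10100, 11111
Minterm coverage:
  m6 ⊆ 00110 [E]
  m8 ⊆ 01-00,010-0
  m10 ⊆ -1010,010-0
  m12 ⊆ 01-00,0110-
  m13 ⊆ 0110- [E]
  m20 ⊆ 10100 [E]
  m31 ⊆ 11111 [E]
E = {00110, 0110-, 10100, 11111}

YES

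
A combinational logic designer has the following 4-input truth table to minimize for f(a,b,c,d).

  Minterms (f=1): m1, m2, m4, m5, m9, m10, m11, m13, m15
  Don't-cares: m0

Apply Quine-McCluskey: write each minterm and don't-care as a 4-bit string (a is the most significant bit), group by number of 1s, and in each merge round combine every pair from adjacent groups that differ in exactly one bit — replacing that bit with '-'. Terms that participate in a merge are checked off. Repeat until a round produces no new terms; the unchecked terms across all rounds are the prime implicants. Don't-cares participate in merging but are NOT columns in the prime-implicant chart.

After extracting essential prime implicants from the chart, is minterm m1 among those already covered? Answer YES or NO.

YES

size-2^0 implicants → 0000(✓)  0001(✓)  0010(✓)  0100(✓)  0101(✓)  1001(✓)  1010(✓)  1011(✓)  1101(✓)  1111(✓)
size-2^1 implicants → -001(✓)  -010  -101(✓)  0-00(✓)  0-01(✓)  00-0  000-(✓)  010-(✓)  1-01(✓)  1-11(✓)  10-1(✓)  101-  11-1(✓)
size-2^2 implicants → --01  0-0-  1--1
Unchecked terms (primes): --01, -010, 0-0-, 00-0, 1--1, 101-
Minterm coverage:
  m1 ⊆ --01,0-0-
  m2 ⊆ -010,00-0
  m4 ⊆ 0-0- [E]
  m5 ⊆ --01,0-0-
  m9 ⊆ --01,1--1
  m10 ⊆ -010,101-
  m11 ⊆ 1--1,101-
  m13 ⊆ --01,1--1
  m15 ⊆ 1--1 [E]
E = {0-0-, 1--1}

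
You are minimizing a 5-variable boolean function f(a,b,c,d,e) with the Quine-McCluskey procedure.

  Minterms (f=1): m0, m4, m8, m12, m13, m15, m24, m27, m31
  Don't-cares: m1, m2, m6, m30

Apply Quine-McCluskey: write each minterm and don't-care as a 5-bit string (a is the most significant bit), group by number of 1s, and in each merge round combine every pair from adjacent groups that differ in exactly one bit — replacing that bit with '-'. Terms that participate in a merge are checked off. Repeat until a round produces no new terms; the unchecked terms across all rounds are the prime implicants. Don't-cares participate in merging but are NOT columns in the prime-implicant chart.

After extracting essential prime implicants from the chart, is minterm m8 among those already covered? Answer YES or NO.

size-2^0 implicants → 00000(✓)  00001(✓)  00010(✓)  00100(✓)  00110(✓)  01000(✓)  01100(✓)  01101(✓)  01111(✓)  11000(✓)  11011(✓)  11110(✓)  11111(✓)
size-2^1 implicants → -1000  -1111  0-000(✓)  0-100(✓)  00-00(✓)  00-10(✓)  000-0(✓)  0000-  001-0(✓)  01-00(✓)  011-1  0110-  11-11  1111-
size-2^2 implicants → 0--00  00--0
Unchecked terms (primes): -1000, -1111, 0--00, 00--0, 0000-, 011-1, 0110-, 11-11, 1111-
Minterm coverage:
  m0 ⊆ 0--00,00--0,0000-
  m4 ⊆ 0--00,00--0
  m8 ⊆ -1000,0--00
  m12 ⊆ 0--00,0110-
  m13 ⊆ 011-1,0110-
  m15 ⊆ -1111,011-1
  m24 ⊆ -1000 [E]
  m27 ⊆ 11-11 [E]
  m31 ⊆ -1111,11-11,1111-
E = {-1000, 11-11}

YES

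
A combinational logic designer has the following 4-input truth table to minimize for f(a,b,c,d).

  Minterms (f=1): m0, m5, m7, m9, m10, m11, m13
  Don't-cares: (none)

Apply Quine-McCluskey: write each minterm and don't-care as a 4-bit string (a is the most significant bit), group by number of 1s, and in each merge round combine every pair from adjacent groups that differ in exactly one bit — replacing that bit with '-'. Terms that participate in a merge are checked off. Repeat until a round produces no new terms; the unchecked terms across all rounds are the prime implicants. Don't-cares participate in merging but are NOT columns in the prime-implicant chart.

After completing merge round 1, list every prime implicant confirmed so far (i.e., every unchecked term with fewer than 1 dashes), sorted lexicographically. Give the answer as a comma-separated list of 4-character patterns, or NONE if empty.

size-2^0 implicants → 0000  0101(✓)  0111(✓)  1001(✓)  1010(✓)  1011(✓)  1101(✓)
size-2^1 implicants → -101  01-1  1-01  10-1  101-
Unchecked terms (primes): -101, 0000, 01-1, 1-01, 10-1, 101-

0000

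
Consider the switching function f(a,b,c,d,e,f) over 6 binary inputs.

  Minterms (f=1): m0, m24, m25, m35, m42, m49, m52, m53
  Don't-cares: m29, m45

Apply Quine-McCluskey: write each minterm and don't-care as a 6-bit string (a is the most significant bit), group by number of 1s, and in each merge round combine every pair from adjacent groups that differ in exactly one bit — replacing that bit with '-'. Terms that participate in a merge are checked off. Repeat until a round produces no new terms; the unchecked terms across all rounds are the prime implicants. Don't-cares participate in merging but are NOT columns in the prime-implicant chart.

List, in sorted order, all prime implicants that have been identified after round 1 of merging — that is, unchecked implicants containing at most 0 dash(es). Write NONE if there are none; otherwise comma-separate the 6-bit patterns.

[col 0] 000000, 011000*, 011001*, 011101*, 100011, 101010, 101101, 110001*, 110100*, 110101*
[col 1] 011-01, 01100-, 110-01, 11010-
Prime implicants: 000000, 011-01, 01100-, 100011, 101010, 101101, 110-01, 11010-

000000, 100011, 101010, 101101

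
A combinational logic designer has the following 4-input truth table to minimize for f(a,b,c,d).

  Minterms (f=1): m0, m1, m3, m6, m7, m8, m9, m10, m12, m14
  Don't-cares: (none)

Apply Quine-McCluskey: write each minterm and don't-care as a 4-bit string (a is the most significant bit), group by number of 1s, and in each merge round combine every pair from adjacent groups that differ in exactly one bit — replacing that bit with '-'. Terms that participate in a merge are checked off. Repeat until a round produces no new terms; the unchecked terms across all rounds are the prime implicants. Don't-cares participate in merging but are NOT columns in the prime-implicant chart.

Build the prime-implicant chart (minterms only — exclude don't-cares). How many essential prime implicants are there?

Round 0: 0000✓ 0001✓ 0011✓ 0110✓ 0111✓ 1000✓ 1001✓ 1010✓ 1100✓ 1110✓
Round 1: -000✓ -001✓ -110 0-11 00-1 000-✓ 011- 1-00✓ 1-10✓ 10-0✓ 100-✓ 11-0✓
Round 2: -00- 1--0
PIs = {-00-, -110, 0-11, 00-1, 011-, 1--0}
Coverage chart:
  m0: -00- ←essential
  m1: -00-,00-1
  m3: 0-11,00-1
  m6: -110,011-
  m7: 0-11,011-
  m8: -00-,1--0
  m9: -00- ←essential
  m10: 1--0 ←essential
  m12: 1--0 ←essential
  m14: -110,1--0
Essential: -00-, 1--0

2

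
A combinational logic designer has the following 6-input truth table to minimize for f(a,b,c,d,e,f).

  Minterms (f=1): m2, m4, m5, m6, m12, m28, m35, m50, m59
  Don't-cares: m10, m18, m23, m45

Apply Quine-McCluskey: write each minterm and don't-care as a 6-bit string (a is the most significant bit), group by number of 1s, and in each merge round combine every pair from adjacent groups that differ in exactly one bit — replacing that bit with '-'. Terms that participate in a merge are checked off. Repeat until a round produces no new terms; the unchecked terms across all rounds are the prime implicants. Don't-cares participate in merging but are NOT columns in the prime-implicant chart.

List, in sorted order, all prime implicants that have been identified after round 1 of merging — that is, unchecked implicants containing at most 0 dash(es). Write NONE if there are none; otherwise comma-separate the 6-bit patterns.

[col 0] 000010*, 000100*, 000101*, 000110*, 001010*, 001100*, 010010*, 010111, 011100*, 100011, 101101, 110010*, 111011
[col 1] -10010, 0-0010, 0-1100, 00-010, 00-100, 000-10, 0001-0, 00010-
Prime implicants: -10010, 0-0010, 0-1100, 00-010, 00-100, 000-10, 0001-0, 00010-, 010111, 100011, 101101, 111011

010111, 100011, 101101, 111011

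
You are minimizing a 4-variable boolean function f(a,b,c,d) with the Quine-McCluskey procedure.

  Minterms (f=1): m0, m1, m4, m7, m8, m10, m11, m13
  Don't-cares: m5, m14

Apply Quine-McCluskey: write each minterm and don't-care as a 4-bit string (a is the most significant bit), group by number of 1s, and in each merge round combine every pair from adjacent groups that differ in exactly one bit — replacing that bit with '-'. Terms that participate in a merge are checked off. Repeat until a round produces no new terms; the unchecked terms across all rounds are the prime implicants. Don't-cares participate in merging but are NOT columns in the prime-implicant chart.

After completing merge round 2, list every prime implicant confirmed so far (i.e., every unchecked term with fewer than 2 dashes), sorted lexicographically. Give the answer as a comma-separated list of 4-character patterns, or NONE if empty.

-000, -101, 01-1, 1-10, 10-0, 101-

[col 0] 0000*, 0001*, 0100*, 0101*, 0111*, 1000*, 1010*, 1011*, 1101*, 1110*
[col 1] -000, -101, 0-00*, 0-01*, 000-*, 01-1, 010-*, 1-10, 10-0, 101-
[col 2] 0-0-
Prime implicants: -000, -101, 0-0-, 01-1, 1-10, 10-0, 101-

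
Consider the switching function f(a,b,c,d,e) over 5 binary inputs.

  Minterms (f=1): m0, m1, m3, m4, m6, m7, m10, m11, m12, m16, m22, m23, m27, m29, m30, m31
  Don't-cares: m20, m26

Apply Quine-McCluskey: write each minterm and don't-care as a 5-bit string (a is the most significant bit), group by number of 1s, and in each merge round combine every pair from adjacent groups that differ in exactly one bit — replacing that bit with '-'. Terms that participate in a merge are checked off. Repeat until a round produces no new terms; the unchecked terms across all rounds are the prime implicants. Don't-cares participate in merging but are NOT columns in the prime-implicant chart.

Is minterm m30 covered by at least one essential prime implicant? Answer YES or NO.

NO

size-2^0 implicants → 00000(✓)  00001(✓)  00011(✓)  00100(✓)  00110(✓)  00111(✓)  01010(✓)  01011(✓)  01100(✓)  10000(✓)  10100(✓)  10110(✓)  10111(✓)  11010(✓)  11011(✓)  11101(✓)  11110(✓)  11111(✓)
size-2^1 implicants → -0000(✓)  -0100(✓)  -0110(✓)  -0111(✓)  -1010(✓)  -1011(✓)  0-011  0-100  00-00(✓)  00-11  000-1  0000-  001-0(✓)  0011-(✓)  0101-(✓)  1-110(✓)  1-111(✓)  10-00(✓)  101-0(✓)  1011-(✓)  11-10(✓)  11-11(✓)  1101-(✓)  111-1  1111-(✓)
size-2^2 implicants → -0-00  -01-0  -011-  -101-  1-11-  11-1-
Unchecked terms (primes): -0-00, -01-0, -011-, -101-, 0-011, 0-100, 00-11, 000-1, 0000-, 1-11-, 11-1-, 111-1
Minterm coverage:
  m0 ⊆ -0-00,0000-
  m1 ⊆ 000-1,0000-
  m3 ⊆ 0-011,00-11,000-1
  m4 ⊆ -0-00,-01-0,0-100
  m6 ⊆ -01-0,-011-
  m7 ⊆ -011-,00-11
  m10 ⊆ -101- [E]
  m11 ⊆ -101-,0-011
  m12 ⊆ 0-100 [E]
  m16 ⊆ -0-00 [E]
  m22 ⊆ -01-0,-011-,1-11-
  m23 ⊆ -011-,1-11-
  m27 ⊆ -101-,11-1-
  m29 ⊆ 111-1 [E]
  m30 ⊆ 1-11-,11-1-
  m31 ⊆ 1-11-,11-1-,111-1
E = {-0-00, -101-, 0-100, 111-1}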